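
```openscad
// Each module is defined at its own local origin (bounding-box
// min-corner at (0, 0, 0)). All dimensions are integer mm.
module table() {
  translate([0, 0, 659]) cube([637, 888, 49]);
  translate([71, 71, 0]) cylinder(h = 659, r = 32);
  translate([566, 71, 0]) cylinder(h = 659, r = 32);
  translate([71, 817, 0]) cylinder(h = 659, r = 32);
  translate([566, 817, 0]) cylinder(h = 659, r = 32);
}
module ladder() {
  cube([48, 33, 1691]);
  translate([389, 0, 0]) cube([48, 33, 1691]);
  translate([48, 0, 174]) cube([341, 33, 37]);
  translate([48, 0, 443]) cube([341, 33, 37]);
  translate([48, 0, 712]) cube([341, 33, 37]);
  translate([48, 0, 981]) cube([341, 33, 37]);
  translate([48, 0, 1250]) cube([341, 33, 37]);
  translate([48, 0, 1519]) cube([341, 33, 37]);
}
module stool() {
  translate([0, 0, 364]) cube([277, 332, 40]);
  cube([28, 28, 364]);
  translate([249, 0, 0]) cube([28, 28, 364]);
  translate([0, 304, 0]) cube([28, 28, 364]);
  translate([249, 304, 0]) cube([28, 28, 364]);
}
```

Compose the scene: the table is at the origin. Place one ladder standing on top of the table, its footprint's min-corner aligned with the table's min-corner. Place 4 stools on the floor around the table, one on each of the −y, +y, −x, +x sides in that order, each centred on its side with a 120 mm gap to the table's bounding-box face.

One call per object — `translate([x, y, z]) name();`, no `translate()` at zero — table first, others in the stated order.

table();
translate([0, 0, 708]) ladder();
translate([180, -452, 0]) stool();
translate([180, 1008, 0]) stool();
translate([-397, 278, 0]) stool();
translate([757, 278, 0]) stool();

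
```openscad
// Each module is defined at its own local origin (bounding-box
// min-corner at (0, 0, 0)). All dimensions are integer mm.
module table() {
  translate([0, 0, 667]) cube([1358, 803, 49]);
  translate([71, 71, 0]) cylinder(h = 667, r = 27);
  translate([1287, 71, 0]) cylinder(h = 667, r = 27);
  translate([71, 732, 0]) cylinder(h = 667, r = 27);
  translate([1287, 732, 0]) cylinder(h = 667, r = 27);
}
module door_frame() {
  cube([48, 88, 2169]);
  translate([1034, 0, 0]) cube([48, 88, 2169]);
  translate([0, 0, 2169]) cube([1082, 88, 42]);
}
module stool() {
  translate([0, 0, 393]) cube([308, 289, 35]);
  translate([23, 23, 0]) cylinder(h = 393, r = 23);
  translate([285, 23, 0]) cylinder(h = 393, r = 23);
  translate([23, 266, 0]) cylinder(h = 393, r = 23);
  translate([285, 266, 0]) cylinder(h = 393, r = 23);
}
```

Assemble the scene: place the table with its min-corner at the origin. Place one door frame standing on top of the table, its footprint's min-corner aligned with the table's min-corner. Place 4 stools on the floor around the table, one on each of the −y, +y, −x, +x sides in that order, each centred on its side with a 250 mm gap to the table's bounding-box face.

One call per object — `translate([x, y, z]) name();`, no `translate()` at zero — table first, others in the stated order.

table();
translate([0, 0, 716]) door_frame();
translate([525, -539, 0]) stool();
translate([525, 1053, 0]) stool();
translate([-558, 257, 0]) stool();
translate([1608, 257, 0]) stool();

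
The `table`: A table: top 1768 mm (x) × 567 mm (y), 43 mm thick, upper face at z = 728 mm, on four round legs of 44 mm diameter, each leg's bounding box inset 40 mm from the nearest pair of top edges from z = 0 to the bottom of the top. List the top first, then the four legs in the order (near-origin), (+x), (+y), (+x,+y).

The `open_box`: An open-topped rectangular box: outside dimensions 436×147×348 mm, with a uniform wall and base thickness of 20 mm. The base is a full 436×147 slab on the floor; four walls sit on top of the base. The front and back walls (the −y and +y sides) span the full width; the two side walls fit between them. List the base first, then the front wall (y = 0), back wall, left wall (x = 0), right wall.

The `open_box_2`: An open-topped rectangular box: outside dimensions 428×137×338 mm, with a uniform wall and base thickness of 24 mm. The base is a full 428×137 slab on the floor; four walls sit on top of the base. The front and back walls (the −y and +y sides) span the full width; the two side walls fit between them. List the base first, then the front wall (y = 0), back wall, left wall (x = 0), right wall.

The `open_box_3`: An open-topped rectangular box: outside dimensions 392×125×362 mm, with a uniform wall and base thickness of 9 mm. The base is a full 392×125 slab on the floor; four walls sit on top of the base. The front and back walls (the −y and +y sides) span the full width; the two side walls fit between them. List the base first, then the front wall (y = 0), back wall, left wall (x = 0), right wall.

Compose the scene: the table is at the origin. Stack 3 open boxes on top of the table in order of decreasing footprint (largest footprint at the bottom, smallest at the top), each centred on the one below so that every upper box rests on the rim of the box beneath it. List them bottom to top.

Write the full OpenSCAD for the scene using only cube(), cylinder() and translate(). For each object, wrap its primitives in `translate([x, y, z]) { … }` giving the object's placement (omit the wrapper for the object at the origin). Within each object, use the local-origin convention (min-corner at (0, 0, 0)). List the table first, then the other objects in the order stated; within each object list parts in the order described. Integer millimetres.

translate([0, 0, 685]) cube([1768, 567, 43]);
translate([62, 62, 0]) cylinder(h = 685, r = 22);
translate([1706, 62, 0]) cylinder(h = 685, r = 22);
translate([62, 505, 0]) cylinder(h = 685, r = 22);
translate([1706, 505, 0]) cylinder(h = 685, r = 22);
translate([666, 210, 728]) {
  cube([436, 147, 20]);
  translate([0, 0, 20]) cube([436, 20, 328]);
  translate([0, 127, 20]) cube([436, 20, 328]);
  translate([0, 20, 20]) cube([20, 107, 328]);
  translate([416, 20, 20]) cube([20, 107, 328]);
}
translate([670, 215, 1076]) {
  cube([428, 137, 24]);
  translate([0, 0, 24]) cube([428, 24, 314]);
  translate([0, 113, 24]) cube([428, 24, 314]);
  translate([0, 24, 24]) cube([24, 89, 314]);
  translate([404, 24, 24]) cube([24, 89, 314]);
}
translate([688, 221, 1414]) {
  cube([392, 125, 9]);
  translate([0, 0, 9]) cube([392, 9, 353]);
  translate([0, 116, 9]) cube([392, 9, 353]);
  translate([0, 9, 9]) cube([9, 107, 353]);
  translate([383, 9, 9]) cube([9, 107, 353]);
}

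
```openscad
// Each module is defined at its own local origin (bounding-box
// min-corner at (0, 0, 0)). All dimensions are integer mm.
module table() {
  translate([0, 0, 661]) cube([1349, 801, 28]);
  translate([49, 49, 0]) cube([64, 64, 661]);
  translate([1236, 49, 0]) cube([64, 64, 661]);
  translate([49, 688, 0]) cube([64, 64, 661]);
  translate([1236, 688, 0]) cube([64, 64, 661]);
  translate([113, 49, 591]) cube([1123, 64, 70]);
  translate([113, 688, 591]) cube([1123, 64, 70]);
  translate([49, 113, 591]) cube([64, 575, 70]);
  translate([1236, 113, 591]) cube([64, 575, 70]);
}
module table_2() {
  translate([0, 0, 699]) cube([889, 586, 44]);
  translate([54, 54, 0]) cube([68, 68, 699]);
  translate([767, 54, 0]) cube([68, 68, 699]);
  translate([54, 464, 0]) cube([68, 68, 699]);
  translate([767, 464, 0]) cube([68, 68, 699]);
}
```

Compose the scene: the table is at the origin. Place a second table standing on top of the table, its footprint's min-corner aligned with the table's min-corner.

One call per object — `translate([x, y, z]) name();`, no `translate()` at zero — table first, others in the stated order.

table();
translate([0, 0, 689]) table_2();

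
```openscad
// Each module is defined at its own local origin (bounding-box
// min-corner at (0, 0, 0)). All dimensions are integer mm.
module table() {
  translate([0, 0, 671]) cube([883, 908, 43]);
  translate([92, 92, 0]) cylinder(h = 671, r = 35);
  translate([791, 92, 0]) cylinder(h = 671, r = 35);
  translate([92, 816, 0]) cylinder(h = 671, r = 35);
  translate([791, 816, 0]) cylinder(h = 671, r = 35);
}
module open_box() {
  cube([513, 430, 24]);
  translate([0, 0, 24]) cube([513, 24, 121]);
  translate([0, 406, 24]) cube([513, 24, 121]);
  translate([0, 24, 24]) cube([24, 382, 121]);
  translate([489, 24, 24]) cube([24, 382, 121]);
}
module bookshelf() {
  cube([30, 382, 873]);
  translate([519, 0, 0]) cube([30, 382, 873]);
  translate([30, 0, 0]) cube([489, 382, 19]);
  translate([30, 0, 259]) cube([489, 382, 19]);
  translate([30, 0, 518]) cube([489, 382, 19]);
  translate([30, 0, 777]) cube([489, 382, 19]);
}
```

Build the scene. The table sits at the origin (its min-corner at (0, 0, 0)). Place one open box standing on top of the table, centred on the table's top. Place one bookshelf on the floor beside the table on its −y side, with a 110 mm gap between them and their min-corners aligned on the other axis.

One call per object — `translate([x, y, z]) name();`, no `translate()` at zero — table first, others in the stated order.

table();
translate([185, 239, 714]) open_box();
translate([0, -492, 0]) bookshelf();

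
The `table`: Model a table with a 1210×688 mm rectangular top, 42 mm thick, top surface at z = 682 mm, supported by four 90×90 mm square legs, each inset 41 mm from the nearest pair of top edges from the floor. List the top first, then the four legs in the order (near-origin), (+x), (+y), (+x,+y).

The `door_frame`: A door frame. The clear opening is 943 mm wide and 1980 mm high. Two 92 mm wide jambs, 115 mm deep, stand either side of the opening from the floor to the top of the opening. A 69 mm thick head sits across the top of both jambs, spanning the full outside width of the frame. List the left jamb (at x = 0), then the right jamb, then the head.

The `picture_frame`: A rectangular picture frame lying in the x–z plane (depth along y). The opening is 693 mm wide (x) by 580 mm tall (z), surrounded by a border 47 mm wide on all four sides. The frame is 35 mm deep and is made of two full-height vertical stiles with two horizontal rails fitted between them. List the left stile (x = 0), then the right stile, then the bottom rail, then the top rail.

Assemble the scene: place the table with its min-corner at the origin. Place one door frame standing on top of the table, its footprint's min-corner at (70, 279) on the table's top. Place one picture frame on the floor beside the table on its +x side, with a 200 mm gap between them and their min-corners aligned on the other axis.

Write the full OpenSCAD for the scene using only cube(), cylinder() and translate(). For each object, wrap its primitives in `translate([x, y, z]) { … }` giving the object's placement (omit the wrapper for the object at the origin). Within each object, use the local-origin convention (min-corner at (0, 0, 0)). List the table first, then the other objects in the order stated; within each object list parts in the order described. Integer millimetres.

translate([0, 0, 640]) cube([1210, 688, 42]);
translate([41, 41, 0]) cube([90, 90, 640]);
translate([1079, 41, 0]) cube([90, 90, 640]);
translate([41, 557, 0]) cube([90, 90, 640]);
translate([1079, 557, 0]) cube([90, 90, 640]);
translate([70, 279, 682]) {
  cube([92, 115, 1980]);
  translate([1035, 0, 0]) cube([92, 115, 1980]);
  translate([0, 0, 1980]) cube([1127, 115, 69]);
}
translate([1410, 0, 0]) {
  cube([47, 35, 674]);
  translate([740, 0, 0]) cube([47, 35, 674]);
  translate([47, 0, 0]) cube([693, 35, 47]);
  translate([47, 0, 627]) cube([693, 35, 47]);
}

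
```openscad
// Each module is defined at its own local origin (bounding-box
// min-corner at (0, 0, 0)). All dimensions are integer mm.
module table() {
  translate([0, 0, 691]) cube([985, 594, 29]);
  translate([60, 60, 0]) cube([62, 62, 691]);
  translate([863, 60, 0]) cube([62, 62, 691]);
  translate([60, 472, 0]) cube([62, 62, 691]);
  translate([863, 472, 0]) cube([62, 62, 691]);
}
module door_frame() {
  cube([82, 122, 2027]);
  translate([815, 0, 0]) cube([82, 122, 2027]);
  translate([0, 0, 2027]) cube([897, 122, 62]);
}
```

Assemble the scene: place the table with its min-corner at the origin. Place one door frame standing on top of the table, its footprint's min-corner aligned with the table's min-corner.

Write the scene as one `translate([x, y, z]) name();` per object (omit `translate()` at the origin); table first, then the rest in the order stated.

table();
translate([0, 0, 720]) door_frame();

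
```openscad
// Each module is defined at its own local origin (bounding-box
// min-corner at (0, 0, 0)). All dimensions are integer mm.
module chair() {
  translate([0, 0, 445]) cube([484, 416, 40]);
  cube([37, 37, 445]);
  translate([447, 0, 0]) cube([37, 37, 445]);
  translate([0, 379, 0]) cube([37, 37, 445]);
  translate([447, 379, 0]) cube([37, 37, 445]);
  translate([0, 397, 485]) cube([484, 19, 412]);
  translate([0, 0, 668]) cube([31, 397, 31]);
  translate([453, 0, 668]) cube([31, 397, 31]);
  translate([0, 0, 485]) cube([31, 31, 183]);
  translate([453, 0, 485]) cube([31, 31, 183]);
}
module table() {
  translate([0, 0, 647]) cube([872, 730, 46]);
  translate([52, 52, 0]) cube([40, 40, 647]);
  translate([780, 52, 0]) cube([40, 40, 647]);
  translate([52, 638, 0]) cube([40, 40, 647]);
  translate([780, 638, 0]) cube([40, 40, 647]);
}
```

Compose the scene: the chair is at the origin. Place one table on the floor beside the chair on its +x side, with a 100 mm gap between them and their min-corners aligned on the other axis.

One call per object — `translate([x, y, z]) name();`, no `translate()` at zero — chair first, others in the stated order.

chair();
translate([584, 0, 0]) table();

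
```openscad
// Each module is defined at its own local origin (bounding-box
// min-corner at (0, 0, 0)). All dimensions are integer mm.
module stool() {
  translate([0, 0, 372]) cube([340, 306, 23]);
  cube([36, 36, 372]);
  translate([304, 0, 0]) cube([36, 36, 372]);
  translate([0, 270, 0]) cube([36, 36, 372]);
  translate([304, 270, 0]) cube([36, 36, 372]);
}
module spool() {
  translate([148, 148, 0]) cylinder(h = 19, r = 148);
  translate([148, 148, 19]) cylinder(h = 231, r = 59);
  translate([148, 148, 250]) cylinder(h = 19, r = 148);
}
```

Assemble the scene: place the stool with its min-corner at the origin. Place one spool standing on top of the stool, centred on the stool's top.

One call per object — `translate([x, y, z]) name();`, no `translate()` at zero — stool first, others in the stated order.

stool();
translate([22, 5, 395]) spool();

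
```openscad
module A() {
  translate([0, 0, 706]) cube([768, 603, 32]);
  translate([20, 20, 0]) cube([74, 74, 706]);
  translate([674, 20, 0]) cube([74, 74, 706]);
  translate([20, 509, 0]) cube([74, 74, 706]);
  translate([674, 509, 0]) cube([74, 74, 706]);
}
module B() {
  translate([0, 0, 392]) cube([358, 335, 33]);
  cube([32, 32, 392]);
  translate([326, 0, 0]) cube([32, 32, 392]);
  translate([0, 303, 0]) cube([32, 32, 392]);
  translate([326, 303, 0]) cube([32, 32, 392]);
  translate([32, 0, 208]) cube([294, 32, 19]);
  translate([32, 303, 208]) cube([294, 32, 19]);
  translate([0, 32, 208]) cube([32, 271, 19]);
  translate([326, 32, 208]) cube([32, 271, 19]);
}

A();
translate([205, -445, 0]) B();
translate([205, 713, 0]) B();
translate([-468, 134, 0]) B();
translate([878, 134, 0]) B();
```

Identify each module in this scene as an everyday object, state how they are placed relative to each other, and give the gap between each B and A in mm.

Each stool's nearest face is 110 mm from the table's bounding box.

A is a table. B is a stool. Four stools sit around the table at the −y, +y, −x, +x sides. The gap between each stool and the table is 110 mm.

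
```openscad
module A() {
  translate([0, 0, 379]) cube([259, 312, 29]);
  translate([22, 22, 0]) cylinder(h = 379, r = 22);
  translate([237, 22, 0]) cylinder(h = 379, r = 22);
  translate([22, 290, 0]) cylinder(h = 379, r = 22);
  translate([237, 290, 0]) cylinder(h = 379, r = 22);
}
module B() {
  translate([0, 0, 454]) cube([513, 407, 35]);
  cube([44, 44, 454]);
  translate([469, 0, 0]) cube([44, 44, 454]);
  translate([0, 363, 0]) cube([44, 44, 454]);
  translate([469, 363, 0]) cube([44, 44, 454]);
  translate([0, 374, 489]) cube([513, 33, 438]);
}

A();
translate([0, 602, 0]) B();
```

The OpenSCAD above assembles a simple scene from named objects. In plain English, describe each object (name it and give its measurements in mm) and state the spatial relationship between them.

A is a simple wooden stool: a rectangular seat 259 mm (x) by 312 mm (y), 29 mm thick, top face at z = 408 mm, on four round legs, each 44 mm in diameter. The legs rest on z = 0, each leg's axis is inset half a diameter from the nearest pair of seat edges (so the leg's bounding box is flush with the corner).

B is a chair. The seat is a 513×407×35 mm slab with its top at z = 489 mm, on four 44×44 mm corner legs (flush with the seat edges, standing on z = 0). A flat backrest 33 mm thick, 438 mm tall, spans the full seat width and rises from the seat top along its +y edge, rear face flush with the rear of the seat.

The chair is on the floor beside the stool on its +y side.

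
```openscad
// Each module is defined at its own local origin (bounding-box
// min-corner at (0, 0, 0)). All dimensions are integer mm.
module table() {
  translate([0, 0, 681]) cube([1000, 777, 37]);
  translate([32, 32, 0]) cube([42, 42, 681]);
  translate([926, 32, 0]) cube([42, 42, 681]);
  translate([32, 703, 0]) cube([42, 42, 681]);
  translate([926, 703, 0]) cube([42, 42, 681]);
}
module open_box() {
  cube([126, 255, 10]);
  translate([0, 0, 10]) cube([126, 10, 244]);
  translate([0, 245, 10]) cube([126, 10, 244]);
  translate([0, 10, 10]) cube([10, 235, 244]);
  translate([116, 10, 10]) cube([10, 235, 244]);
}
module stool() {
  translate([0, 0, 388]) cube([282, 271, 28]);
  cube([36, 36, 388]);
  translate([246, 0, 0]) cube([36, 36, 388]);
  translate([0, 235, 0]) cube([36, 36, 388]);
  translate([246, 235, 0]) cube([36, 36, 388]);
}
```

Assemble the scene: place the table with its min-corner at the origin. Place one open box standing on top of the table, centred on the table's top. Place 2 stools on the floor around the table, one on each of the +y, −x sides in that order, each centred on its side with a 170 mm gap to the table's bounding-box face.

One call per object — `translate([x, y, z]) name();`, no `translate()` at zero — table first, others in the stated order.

table();
translate([437, 261, 718]) open_box();
translate([359, 947, 0]) stool();
translate([-452, 253, 0]) stool();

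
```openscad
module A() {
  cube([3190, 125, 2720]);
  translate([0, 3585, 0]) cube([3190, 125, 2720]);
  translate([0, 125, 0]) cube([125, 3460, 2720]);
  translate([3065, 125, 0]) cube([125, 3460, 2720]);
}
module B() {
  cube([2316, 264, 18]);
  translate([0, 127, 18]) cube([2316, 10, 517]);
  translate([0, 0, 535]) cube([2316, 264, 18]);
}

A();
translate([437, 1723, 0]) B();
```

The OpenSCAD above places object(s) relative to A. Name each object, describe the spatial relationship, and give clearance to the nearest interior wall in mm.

A is a house frame. B is an I-beam. The I-beam sits inside the house frame, centred. The clearance to the nearest interior wall is 312 mm.

Clearances: x = 312, y = 1598; minimum 312 mm.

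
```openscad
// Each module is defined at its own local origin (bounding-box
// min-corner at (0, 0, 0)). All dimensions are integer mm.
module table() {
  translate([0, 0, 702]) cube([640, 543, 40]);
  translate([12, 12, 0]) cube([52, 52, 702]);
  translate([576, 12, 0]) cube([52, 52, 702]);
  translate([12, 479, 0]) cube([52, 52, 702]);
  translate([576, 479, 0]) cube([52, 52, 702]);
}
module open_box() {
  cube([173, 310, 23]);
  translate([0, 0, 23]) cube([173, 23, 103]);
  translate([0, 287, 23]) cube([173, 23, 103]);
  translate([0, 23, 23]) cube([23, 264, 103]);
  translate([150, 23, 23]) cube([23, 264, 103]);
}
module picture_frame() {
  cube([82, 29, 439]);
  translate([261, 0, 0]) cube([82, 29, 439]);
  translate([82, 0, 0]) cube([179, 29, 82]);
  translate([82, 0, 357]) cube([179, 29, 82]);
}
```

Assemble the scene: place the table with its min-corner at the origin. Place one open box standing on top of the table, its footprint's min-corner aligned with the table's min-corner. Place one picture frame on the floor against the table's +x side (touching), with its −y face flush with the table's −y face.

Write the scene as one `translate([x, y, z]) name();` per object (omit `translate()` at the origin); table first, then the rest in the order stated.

table();
translate([0, 0, 742]) open_box();
translate([640, 0, 0]) picture_frame();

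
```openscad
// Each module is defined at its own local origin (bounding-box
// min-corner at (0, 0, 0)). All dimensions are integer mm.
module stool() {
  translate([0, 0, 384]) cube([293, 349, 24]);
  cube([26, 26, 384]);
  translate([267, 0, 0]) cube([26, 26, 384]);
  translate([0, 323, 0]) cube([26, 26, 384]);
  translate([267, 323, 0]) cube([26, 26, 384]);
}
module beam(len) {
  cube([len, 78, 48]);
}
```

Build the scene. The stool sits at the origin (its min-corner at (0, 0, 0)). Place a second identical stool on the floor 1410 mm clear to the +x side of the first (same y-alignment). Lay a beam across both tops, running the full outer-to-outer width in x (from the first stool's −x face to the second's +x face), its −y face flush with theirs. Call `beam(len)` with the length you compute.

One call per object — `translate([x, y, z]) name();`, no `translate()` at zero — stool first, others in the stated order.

stool();
translate([1703, 0, 0]) stool();
translate([0, 0, 408]) beam(1996);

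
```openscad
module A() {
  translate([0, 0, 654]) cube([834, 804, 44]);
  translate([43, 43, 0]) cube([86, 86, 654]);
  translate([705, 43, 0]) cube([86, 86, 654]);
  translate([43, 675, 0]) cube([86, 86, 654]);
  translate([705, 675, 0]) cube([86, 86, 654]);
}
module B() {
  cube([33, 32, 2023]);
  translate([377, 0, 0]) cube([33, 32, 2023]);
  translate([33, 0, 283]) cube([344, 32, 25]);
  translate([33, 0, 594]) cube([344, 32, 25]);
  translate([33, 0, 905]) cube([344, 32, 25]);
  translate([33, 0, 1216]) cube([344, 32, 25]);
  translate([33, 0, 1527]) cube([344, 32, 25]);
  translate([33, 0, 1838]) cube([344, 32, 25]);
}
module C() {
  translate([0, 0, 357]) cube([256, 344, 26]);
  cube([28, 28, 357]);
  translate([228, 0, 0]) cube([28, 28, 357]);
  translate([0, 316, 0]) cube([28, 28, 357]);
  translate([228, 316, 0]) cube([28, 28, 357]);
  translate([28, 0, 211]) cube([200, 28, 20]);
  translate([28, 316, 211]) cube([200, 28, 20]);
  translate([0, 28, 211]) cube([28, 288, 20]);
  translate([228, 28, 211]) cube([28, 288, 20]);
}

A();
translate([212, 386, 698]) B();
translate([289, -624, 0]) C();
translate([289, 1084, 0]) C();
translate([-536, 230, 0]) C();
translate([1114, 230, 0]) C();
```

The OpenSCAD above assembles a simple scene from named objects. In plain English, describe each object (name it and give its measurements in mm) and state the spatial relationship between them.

A is a table: top 834 mm (x) × 804 mm (y), 44 mm thick, upper face at z = 698 mm, on four 86×86 mm square legs, each inset 43 mm from the nearest pair of top edges, running from z = 0 to the bottom of the top.

B is a wooden ladder with two side rails of 33×32 mm section and 2023 mm height, set 410 mm apart overall. Between them run 6 rectangular rungs (32 mm deep, 25 mm thick), front faces flush with the rails' −y face. The bottom of the first rung is 283 mm above the floor and each subsequent rung is 311 mm higher than the one below.

C is a four-legged stool. The seat is 256×344 mm, 26 mm thick, top at z = 383 mm. It stands on four square legs, each 28×28 mm in cross-section, from z = 0 to the seat underside, each flush with a corner of the seat. Four stretchers, 28 mm wide and 20 mm tall, connect adjacent legs with their undersides at z = 211 mm, each running between the inner faces of the legs it joins and aligned with the legs' outer faces on the other axis.

The ladder is on top of the table, centred. Four stools sit around the table at the −y, +y, −x, +x sides.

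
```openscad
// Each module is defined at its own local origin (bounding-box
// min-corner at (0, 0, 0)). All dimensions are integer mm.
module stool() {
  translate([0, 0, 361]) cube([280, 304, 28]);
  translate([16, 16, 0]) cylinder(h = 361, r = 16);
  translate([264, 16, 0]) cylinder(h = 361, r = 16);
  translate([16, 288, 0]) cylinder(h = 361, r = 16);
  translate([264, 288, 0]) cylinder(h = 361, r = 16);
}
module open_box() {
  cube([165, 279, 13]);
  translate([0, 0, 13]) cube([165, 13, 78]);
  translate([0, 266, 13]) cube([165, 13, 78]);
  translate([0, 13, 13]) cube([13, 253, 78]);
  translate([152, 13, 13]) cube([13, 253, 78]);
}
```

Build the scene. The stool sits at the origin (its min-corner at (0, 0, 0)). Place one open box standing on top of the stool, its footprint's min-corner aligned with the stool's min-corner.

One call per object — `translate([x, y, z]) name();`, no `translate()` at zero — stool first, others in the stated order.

stool();
translate([0, 0, 389]) open_box();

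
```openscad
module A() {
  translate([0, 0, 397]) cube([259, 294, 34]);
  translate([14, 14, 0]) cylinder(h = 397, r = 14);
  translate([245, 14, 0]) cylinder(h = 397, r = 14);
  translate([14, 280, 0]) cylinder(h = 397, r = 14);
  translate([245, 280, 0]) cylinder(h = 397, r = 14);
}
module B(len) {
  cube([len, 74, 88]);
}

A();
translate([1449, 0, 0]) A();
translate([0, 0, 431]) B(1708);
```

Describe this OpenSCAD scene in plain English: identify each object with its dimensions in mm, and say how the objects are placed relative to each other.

A is a four-legged stool. The seat is a 259×294×34 mm slab whose top surface is at z = 431 mm; four round legs, each 28 mm in diameter, run from the floor (z = 0) to the underside of the seat, each leg's axis is inset half a diameter from the nearest pair of seat edges (so the leg's bounding box is flush with the corner).

B is a rectangular beam 1708 mm long (x), 74 mm deep (y), 88 mm thick (z).

The beam spans the tops of two stools placed 1190 mm apart, resting at z = 431 mm.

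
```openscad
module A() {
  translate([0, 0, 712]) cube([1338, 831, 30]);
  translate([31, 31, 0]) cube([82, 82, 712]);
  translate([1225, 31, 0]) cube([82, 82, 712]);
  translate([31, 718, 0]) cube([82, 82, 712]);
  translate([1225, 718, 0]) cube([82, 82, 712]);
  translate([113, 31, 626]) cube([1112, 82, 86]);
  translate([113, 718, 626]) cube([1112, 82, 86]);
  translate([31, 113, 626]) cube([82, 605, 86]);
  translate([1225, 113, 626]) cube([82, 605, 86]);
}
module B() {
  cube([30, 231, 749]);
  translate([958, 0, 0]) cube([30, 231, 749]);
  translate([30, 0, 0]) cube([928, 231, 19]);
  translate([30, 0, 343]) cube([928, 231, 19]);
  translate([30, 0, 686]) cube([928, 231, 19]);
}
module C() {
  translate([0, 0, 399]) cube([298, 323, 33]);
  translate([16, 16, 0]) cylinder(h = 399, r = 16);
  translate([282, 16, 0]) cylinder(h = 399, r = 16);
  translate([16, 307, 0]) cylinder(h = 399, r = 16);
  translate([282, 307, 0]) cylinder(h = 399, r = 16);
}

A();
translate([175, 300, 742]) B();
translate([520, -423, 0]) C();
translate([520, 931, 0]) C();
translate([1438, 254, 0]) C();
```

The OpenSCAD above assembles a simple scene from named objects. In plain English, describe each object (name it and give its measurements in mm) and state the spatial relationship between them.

A is a table with a 1338×831 mm rectangular top, 30 mm thick, top surface at z = 742 mm, supported by four 82×82 mm square legs, each inset 31 mm from the nearest pair of top edges, running from the floor. Four apron rails, 82 mm thick and 86 mm tall, run between adjacent legs with their top edges flush with the underside of the top and their outer faces flush with the legs' outer faces.

B is an open bookshelf. Two side panels, each 30 mm thick, 231 mm deep and 749 mm tall, stand 988 mm apart (outside-to-outside). Between them sit 3 shelves, each 19 mm thick and 231 mm deep, spanning the full gap between the sides. The bottom shelf rests on the floor (its underside at z = 0) and the clear gap between one shelf's top and the next shelf's underside is 324 mm.

C is a simple wooden stool: a rectangular seat 298 mm (x) by 323 mm (y), 33 mm thick, top face at z = 432 mm, on four round legs, each 32 mm in diameter. The legs rest on z = 0, each leg's axis is inset half a diameter from the nearest pair of seat edges (so the leg's bounding box is flush with the corner).

The bookshelf is on top of the table, centred. Three stools sit around the table at the −y, +y, +x sides.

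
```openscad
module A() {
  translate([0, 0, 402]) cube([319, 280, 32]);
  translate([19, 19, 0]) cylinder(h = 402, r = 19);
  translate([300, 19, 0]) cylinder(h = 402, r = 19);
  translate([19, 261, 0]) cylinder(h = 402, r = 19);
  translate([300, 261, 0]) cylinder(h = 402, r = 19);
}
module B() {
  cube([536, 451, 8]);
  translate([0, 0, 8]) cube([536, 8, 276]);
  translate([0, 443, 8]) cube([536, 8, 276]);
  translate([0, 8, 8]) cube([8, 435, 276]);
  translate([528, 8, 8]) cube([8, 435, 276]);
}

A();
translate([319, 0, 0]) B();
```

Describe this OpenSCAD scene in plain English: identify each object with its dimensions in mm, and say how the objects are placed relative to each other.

A is a simple wooden stool: a rectangular seat 319 mm (x) by 280 mm (y), 32 mm thick, top face at z = 434 mm, on four round legs, each 38 mm in diameter. The legs rest on z = 0, each leg's axis is inset half a diameter from the nearest pair of seat edges (so the leg's bounding box is flush with the corner).

B is an open-topped rectangular box: outside dimensions 536×451×284 mm, with a uniform wall and base thickness of 8 mm. The base is a full 536×451 slab on the floor; four walls sit on top of the base. The front and back walls (the −y and +y sides) span the full width; the two side walls fit between them.

The open box is against the stool's +x side, with their −y faces flush.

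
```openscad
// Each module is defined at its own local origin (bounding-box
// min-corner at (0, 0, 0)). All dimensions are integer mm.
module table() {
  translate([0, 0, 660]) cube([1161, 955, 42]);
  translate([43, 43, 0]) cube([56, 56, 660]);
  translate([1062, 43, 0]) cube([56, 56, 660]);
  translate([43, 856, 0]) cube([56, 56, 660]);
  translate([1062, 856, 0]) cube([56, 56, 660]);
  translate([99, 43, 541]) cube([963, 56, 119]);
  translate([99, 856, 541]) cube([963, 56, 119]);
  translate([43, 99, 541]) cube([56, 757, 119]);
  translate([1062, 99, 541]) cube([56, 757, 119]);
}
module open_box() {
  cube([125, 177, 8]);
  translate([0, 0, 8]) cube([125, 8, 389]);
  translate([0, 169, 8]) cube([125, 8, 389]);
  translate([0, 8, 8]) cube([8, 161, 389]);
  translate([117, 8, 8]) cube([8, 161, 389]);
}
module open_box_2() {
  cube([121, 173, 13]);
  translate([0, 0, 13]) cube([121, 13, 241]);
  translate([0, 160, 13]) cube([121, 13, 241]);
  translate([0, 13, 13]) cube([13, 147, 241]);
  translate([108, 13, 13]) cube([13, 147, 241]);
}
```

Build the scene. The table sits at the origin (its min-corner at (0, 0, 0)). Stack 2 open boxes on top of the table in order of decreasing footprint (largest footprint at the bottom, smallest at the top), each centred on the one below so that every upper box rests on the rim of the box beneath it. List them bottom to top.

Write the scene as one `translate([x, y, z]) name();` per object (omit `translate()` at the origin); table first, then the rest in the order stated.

table();
translate([518, 389, 702]) open_box();
translate([520, 391, 1099]) open_box_2();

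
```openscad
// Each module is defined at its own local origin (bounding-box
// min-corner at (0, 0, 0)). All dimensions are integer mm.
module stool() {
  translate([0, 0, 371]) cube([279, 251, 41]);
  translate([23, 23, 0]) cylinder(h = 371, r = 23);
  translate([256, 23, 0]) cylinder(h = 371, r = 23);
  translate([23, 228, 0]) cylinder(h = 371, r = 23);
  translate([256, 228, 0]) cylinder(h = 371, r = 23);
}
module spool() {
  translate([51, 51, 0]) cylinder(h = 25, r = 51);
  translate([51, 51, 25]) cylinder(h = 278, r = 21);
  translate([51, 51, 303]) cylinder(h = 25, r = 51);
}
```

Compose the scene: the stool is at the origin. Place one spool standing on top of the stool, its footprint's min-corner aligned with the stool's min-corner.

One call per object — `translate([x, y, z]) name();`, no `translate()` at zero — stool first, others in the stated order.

stool();
translate([0, 0, 412]) spool();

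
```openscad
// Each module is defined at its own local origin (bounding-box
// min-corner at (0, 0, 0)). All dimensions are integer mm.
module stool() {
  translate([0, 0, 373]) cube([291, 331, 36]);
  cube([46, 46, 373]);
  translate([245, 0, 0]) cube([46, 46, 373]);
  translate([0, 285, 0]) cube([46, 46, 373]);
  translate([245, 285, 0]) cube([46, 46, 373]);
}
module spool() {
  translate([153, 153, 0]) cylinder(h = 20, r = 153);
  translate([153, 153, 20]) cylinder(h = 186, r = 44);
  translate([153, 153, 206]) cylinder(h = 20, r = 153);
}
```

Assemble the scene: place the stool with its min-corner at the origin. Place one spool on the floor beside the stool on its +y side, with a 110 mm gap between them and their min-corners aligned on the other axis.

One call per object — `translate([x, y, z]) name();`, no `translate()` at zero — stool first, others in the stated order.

stool();
translate([0, 441, 0]) spool();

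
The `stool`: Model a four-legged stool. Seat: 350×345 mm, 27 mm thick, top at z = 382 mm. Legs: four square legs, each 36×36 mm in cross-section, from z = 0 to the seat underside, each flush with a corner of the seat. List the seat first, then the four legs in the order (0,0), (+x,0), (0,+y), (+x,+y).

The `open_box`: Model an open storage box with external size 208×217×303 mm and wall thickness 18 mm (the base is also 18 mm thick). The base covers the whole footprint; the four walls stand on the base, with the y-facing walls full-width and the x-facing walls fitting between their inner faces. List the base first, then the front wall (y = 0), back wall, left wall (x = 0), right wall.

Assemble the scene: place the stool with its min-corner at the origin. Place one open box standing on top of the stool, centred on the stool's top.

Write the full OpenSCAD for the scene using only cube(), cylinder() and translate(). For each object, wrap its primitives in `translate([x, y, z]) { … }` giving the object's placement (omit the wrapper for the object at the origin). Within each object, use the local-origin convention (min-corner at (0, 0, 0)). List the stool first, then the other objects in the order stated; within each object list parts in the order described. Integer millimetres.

translate([0, 0, 355]) cube([350, 345, 27]);
cube([36, 36, 355]);
translate([314, 0, 0]) cube([36, 36, 355]);
translate([0, 309, 0]) cube([36, 36, 355]);
translate([314, 309, 0]) cube([36, 36, 355]);
translate([71, 64, 382]) {
  cube([208, 217, 18]);
  translate([0, 0, 18]) cube([208, 18, 285]);
  translate([0, 199, 18]) cube([208, 18, 285]);
  translate([0, 18, 18]) cube([18, 181, 285]);
  translate([190, 18, 18]) cube([18, 181, 285]);
}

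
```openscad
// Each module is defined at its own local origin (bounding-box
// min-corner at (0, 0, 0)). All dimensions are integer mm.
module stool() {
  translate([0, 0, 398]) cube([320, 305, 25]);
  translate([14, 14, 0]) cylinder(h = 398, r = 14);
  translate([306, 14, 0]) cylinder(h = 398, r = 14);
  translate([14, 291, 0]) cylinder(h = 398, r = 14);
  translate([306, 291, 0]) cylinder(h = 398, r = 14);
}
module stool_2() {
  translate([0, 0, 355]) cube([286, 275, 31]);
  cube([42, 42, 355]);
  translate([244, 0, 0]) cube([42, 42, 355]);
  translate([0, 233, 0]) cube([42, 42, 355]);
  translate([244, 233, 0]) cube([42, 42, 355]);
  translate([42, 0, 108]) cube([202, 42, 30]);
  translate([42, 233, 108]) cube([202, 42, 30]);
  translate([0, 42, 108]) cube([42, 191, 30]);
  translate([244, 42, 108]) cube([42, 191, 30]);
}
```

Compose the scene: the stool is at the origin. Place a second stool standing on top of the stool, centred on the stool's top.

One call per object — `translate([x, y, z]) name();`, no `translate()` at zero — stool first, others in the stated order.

stool();
translate([17, 15, 423]) stool_2();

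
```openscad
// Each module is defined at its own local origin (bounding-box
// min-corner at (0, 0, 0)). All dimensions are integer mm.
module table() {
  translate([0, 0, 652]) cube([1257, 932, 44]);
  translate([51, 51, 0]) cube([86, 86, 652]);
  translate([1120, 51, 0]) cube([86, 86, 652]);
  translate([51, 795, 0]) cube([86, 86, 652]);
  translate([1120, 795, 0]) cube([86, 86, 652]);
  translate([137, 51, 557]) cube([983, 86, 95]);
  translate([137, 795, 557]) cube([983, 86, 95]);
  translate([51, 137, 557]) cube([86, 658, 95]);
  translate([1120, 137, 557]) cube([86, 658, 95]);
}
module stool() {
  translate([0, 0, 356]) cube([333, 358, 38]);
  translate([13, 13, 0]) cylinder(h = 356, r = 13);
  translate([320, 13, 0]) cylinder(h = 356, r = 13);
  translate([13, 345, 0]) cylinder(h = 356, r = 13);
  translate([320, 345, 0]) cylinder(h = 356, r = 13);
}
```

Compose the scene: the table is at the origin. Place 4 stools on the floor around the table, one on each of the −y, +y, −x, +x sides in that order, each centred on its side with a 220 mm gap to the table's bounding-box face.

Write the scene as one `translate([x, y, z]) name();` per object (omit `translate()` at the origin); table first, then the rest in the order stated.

table();
translate([462, -578, 0]) stool();
translate([462, 1152, 0]) stool();
translate([-553, 287, 0]) stool();
translate([1477, 287, 0]) stool();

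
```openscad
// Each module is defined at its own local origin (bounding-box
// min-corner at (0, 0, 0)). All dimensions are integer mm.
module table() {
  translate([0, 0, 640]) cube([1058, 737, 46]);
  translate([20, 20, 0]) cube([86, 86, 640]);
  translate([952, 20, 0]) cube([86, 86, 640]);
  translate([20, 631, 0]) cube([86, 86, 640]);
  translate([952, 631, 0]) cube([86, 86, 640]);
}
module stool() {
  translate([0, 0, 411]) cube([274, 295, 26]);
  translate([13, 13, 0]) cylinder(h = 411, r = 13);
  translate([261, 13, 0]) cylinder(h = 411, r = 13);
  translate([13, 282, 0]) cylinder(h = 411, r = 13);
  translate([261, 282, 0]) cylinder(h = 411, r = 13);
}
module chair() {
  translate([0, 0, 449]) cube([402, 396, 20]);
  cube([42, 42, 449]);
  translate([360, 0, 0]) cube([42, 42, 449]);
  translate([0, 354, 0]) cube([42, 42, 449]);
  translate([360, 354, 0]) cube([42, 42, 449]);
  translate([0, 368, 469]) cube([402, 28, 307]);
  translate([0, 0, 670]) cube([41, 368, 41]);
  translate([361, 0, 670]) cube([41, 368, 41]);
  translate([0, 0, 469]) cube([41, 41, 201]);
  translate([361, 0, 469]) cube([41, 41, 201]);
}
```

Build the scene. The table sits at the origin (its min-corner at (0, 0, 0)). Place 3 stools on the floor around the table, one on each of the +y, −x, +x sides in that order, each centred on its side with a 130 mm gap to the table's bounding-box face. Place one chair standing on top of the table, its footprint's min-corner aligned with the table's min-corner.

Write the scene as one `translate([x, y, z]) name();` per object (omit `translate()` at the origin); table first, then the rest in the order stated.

table();
translate([392, 867, 0]) stool();
translate([-404, 221, 0]) stool();
translate([1188, 221, 0]) stool();
translate([0, 0, 686]) chair();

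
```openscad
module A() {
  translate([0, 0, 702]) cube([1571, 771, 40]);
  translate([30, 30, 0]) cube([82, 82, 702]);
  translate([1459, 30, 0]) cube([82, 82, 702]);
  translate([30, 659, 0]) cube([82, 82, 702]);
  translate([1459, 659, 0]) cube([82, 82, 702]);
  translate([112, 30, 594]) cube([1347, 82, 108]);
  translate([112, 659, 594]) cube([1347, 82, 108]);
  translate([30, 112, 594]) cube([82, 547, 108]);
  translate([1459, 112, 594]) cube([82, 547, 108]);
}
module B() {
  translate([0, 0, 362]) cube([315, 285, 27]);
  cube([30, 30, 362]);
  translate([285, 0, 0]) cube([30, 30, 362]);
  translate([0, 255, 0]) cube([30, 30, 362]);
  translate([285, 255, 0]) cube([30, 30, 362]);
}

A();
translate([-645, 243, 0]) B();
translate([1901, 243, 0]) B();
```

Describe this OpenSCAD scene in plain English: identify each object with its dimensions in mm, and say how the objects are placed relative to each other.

A is a table: top 1571 mm (x) × 771 mm (y), 40 mm thick, upper face at z = 742 mm, on four 82×82 mm square legs, each inset 30 mm from the nearest pair of top edges, running from z = 0 to the bottom of the top. Four apron rails, 82 mm thick and 108 mm tall, run between adjacent legs with their top edges flush with the underside of the top and their outer faces flush with the legs' outer faces.

B is a four-legged stool. The seat is a 315×285×27 mm slab whose top surface is at z = 389 mm; four square legs, each 30×30 mm in cross-section, run from the floor (z = 0) to the underside of the seat, each flush with a corner of the seat.

Two stools sit around the table at the −x, +x sides.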